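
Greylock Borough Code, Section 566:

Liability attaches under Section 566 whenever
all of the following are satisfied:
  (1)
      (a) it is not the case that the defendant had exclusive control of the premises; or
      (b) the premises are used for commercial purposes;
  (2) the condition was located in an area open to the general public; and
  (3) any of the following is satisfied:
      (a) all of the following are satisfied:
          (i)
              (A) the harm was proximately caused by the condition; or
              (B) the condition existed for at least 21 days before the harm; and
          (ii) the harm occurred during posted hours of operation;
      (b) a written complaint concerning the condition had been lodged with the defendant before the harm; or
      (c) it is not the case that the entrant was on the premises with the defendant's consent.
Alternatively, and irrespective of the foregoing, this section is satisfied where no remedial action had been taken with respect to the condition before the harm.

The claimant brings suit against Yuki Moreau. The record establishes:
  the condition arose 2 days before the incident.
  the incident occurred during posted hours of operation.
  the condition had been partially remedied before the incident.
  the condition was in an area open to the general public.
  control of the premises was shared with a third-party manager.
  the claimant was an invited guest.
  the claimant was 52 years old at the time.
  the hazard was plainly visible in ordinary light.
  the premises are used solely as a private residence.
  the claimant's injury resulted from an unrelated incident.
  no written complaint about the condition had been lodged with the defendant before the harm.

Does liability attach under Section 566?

No — not liable.

(a) not (exclusive control) — holds.
(b) commercial use — not satisfied.
(1): T OR F → true.
(2) public area — satisfied.
(A) proximate cause — fails.
(B) condition ≥21 days old — not met.
(i): F OR F → false.
(ii) during posted hours — met.
(a) = F AND T = false.
(b) complaint lodged — not satisfied.
(c) not (consent to enter) — not satisfied.
(3): F OR F OR F → false.
Overall: T AND T AND F → false.
Exception (no remedial action) — not satisfied.
Result: main false OR exception false → false.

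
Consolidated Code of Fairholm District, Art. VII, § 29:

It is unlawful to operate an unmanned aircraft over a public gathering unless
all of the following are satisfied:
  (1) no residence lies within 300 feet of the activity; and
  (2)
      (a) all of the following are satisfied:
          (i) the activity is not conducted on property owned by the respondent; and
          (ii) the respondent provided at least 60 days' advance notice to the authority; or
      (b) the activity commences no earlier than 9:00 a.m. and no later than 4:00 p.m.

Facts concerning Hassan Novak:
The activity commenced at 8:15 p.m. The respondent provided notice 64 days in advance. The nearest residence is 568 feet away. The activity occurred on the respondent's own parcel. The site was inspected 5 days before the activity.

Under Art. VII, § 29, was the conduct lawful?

No — unlawful.

(1) no residence in 300 ft — met.
(i) not (own property) — fails.
(ii) ≥60 days' notice — holds.
(a) = F AND T = false.
(b) start within hours — not met.
(2): F OR F → false.
Overall = T AND F = false.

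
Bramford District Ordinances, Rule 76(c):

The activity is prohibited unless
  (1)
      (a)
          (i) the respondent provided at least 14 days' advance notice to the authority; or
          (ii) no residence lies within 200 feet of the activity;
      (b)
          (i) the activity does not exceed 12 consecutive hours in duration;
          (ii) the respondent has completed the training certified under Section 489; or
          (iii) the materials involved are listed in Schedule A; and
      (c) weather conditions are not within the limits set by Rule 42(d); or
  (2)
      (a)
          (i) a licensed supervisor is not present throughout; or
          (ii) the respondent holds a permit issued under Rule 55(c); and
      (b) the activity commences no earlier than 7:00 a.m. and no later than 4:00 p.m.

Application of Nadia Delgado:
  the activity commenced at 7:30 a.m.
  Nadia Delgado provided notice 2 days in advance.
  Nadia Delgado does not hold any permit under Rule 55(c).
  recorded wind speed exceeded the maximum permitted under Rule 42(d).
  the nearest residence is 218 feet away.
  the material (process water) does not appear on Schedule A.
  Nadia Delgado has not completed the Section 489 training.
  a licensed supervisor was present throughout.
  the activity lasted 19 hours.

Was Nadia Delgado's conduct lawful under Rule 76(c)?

(i) ≥14 days' notice — not satisfied.
(ii) no residence in 200 ft — met.
So (a) is satisfied (F OR T).
(i) ≤ 12 hrs duration — not met.
(ii) training certified — fails.
(iii) Schedule A material — fails.
So (b) is not satisfied (F OR F OR F).
(c) not (weather ok) — holds.
(1): T AND F AND T → false.
(i) not (supervisor present) — not satisfied.
(ii) holds permit — not met.
(a) = F OR F = false.
(b) start within hours — satisfied.
So (2) is not satisfied (F AND T).
So Overall is not satisfied (F OR F).

No — unlawful.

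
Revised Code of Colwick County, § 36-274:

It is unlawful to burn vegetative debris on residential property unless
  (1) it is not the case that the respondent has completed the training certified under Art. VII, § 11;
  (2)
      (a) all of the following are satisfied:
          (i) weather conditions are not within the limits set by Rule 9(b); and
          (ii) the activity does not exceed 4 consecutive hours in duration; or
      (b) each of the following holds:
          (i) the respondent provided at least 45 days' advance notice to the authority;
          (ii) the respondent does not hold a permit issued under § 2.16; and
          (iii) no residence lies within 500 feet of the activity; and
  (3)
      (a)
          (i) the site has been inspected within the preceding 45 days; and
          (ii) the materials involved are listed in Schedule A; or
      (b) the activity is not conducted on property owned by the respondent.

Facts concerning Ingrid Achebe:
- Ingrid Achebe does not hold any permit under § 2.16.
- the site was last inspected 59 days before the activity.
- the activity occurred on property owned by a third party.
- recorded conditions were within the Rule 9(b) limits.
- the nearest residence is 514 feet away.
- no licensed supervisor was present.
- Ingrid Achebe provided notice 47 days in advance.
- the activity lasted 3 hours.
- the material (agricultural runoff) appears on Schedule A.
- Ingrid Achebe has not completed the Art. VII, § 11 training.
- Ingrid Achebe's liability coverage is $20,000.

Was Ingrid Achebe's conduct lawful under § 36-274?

Yes — lawful.

(1) not (training certified) — satisfied.
(i) not (weather ok) — not satisfied.
(ii) ≤ 4 hrs duration — met.
So (a) is not satisfied (F AND T).
(i) ≥45 days' notice — satisfied.
(ii) not (holds permit) — met.
(iii) no residence in 500 ft — satisfied.
(b): T AND T AND T → true.
So (2) is satisfied (F OR T).
(i) site inspected — not met.
(ii) Schedule A material — met.
(a) = F AND T = false.
(b) not (own property) — satisfied.
(3) = F OR T = true.
Overall: T AND T AND T → true.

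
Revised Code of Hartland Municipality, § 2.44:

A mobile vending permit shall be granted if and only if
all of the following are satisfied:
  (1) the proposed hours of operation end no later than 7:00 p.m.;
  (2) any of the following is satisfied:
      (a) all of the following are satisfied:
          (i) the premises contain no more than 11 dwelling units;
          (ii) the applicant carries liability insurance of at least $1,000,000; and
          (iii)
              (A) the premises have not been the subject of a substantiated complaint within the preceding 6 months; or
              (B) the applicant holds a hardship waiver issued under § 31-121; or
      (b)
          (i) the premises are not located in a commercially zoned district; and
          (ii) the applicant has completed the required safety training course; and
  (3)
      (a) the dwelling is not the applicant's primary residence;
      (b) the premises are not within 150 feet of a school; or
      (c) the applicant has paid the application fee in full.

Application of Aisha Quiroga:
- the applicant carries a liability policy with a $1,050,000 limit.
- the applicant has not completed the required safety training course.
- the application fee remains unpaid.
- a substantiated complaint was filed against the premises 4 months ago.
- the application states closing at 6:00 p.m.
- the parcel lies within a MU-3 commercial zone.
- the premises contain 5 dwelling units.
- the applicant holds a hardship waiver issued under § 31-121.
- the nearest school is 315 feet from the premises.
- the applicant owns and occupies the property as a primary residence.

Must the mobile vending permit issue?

(1) closes by 7 p.m. — met.
(i) ≤ 11 units — satisfied.
(ii) insurance ≥ $1,000,000 — met.
(A) no complaint in 6 mo. — not satisfied.
(B) hardship waiver — met.
(iii) = F OR T = true.
(a): T AND T AND T → true.
(i) not (commercially zoned) — not met.
(ii) safety training — not satisfied.
So (b) is not satisfied (F AND F).
(2) = T OR F = true.
(a) not (primary residence) — fails.
(b) ≥150 ft from school — met.
(c) fee paid — not satisfied.
(3): F OR T OR F → true.
Overall = T AND T AND T = true.

Yes — granted.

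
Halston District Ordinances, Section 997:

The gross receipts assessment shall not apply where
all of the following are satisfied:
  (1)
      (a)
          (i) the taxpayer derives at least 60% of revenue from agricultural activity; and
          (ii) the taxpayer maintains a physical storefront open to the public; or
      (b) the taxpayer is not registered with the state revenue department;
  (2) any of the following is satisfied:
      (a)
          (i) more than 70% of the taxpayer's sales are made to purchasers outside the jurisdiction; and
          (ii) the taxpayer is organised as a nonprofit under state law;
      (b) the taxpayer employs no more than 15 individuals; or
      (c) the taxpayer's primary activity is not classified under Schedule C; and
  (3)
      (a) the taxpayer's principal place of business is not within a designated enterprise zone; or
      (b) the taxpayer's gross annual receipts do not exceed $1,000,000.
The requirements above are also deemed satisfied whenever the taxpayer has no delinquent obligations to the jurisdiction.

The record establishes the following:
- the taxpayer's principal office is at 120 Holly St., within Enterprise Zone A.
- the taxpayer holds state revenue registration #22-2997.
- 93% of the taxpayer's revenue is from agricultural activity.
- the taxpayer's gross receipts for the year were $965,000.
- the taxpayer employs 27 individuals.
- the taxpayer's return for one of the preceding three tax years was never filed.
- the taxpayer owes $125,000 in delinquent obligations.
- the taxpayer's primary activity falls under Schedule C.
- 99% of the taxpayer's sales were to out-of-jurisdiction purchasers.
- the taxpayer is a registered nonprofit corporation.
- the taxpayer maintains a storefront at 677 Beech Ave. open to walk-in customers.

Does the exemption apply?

Yes — exempt.

(i) ≥60% agricultural — holds.
(ii) has storefront — met.
(a): T AND T → true.
(b) not (state-registered) — not met.
(1) = T OR F = true.
(i) >70% out-of-jur. sales — satisfied.
(ii) nonprofit — met.
(a): T AND T → true.
(b) ≤ 15 employees — fails.
(c) not (Schedule C activity) — fails.
(2): T OR F OR F → true.
(a) not (in enterprise zone) — fails.
(b) receipts ≤ $1,000,000 — satisfied.
(3) = F OR T = true.
Overall = T AND T AND T = true.
Exception (no delinquency) — not satisfied.
Result: main true OR exception false → true.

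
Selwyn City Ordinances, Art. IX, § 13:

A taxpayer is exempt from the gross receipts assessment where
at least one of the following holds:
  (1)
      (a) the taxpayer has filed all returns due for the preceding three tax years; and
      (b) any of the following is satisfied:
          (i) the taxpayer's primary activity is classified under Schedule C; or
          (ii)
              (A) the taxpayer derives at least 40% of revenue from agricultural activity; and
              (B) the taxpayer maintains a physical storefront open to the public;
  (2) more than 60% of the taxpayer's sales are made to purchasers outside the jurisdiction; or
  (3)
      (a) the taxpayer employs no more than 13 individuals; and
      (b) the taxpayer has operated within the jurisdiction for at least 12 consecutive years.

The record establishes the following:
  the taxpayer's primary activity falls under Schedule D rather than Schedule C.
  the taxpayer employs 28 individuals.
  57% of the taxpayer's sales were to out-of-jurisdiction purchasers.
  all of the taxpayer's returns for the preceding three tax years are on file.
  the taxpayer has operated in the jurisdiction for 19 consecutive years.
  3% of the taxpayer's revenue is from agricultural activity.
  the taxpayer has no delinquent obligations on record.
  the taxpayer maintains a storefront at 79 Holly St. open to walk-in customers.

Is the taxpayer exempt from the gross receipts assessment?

No — not exempt.

(a) returns current — met.
(i) Schedule C activity — fails.
(A) ≥40% agricultural — not met.
(B) has storefront — met.
(ii) = F AND T = false.
(b) = F OR F = false.
(1) = T AND F = false.
(2) >60% out-of-jur. sales — fails.
(a) ≤ 13 employees — fails.
(b) ≥ 12 yrs in jurisdiction — satisfied.
So (3) is not satisfied (F AND T).
So Overall is not satisfied (F OR F OR F).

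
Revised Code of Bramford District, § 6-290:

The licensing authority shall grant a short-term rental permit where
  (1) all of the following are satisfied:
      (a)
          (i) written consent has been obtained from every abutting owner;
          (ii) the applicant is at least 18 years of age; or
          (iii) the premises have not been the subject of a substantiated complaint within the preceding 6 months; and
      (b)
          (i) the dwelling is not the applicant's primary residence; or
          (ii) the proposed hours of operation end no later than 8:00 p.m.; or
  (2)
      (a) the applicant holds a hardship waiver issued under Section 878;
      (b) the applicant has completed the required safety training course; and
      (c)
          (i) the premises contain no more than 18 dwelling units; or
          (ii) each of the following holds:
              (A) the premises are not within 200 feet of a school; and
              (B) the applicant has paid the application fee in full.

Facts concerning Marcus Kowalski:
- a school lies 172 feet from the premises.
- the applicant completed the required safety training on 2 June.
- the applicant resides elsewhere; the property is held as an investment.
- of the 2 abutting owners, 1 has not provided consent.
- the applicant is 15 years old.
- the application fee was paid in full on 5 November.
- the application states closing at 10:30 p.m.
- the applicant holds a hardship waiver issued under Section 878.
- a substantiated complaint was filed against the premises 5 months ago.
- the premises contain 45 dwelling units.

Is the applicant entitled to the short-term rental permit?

No — denied.

(i) all abutters consent — not met.
(ii) age ≥ 18 — fails.
(iii) no complaint in 6 mo. — fails.
(a) = F OR F OR F = false.
(i) not (primary residence) — holds.
(ii) closes by 8 p.m. — fails.
(b): T OR F → true.
(1) = F AND T = false.
(a) hardship waiver — holds.
(b) safety training — met.
(i) ≤ 18 units — not met.
(A) ≥200 ft from school — fails.
(B) fee paid — satisfied.
(ii): F AND T → false.
(c) = F OR F = false.
(2) = T AND T AND F = false.
Overall: F OR F → false.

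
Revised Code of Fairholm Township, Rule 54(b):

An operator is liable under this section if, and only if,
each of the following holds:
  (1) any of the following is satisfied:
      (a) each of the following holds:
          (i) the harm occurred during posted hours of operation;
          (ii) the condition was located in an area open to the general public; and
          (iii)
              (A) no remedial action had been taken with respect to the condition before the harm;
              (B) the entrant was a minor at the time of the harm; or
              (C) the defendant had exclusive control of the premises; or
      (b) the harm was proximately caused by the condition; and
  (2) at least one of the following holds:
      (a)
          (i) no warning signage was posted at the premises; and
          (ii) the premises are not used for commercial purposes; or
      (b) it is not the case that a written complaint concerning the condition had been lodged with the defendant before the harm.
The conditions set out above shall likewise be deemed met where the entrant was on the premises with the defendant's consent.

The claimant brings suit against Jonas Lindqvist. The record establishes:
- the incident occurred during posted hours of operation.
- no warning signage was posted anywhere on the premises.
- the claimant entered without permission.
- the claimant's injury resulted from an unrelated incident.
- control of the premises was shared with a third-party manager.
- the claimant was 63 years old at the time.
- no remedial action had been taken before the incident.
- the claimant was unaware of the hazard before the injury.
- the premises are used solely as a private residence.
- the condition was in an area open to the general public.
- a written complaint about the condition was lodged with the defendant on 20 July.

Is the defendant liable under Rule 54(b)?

(i) during posted hours — holds.
(ii) public area — satisfied.
(A) no remedial action — satisfied.
(B) entrant a minor — not met.
(C) exclusive control — not satisfied.
(iii): T OR F OR F → true.
(a): T AND T AND T → true.
(b) proximate cause — fails.
So (1) is satisfied (T OR F).
(i) no signage posted — met.
(ii) not (commercial use) — holds.
(a) = T AND T = true.
(b) not (complaint lodged) — not met.
(2): T OR F → true.
So Overall is satisfied (T AND T).
Exception (consent to enter) — not satisfied.
Result: main true OR exception false → true.

Yes — liable.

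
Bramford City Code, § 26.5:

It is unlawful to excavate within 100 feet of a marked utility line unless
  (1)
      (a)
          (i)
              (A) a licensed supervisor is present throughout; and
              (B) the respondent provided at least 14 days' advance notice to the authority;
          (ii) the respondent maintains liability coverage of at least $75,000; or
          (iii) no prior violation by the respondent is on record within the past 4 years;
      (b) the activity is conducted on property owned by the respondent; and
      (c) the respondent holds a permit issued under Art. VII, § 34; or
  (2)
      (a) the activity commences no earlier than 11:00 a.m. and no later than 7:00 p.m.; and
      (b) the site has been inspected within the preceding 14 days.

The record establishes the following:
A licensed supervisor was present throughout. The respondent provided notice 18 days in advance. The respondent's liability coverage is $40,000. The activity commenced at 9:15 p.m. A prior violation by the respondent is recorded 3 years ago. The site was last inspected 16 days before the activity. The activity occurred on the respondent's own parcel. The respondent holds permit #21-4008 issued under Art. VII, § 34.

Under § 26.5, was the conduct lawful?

Yes — lawful.

(A) supervisor present — holds.
(B) ≥14 days' notice — met.
(i): T AND T → true.
(ii) coverage ≥ $75,000 — not met.
(iii) no prior violation — fails.
(a) = T OR F OR F = true.
(b) own property — satisfied.
(c) holds permit — satisfied.
(1): T AND T AND T → true.
(a) start within hours — not satisfied.
(b) site inspected — not met.
(2) = F AND F = false.
So Overall is satisfied (T OR F).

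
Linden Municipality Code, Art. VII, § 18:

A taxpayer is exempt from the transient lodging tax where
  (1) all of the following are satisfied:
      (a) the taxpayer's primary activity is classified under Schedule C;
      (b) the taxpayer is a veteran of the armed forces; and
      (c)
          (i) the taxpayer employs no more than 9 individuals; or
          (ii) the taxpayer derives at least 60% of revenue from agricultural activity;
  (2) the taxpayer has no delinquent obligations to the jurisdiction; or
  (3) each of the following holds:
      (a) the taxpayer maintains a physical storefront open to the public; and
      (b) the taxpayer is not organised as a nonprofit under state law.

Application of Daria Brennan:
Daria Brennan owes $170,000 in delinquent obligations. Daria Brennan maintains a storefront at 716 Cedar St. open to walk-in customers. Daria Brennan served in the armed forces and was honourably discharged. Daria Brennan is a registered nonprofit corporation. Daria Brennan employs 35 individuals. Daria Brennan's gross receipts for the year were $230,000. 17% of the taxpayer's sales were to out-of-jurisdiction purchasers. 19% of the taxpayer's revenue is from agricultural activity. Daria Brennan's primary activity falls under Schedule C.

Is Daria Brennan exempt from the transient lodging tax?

(a) Schedule C activity — met.
(b) veteran — holds.
(i) ≤ 9 employees — not met.
(ii) ≥60% agricultural — not satisfied.
(c): F OR F → false.
(1): T AND T AND F → false.
(2) no delinquency — fails.
(a) has storefront — holds.
(b) not (nonprofit) — fails.
(3): T AND F → false.
Overall: F OR F OR F → false.

No — not exempt.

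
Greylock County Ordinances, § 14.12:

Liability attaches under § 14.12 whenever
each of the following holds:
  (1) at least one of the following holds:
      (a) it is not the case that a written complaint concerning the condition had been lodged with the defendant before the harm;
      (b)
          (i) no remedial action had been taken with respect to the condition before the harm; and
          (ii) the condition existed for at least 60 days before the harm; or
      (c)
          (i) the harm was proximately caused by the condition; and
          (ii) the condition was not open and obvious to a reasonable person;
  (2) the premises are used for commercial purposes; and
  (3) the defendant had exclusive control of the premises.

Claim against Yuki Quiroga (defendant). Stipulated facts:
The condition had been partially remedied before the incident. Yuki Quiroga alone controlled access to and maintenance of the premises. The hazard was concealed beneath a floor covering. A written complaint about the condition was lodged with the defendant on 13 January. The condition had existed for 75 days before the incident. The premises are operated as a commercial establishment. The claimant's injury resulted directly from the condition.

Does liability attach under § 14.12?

Yes — liable.

(a) not (complaint lodged) — not met.
(i) no remedial action — not met.
(ii) condition ≥60 days old — holds.
(b) = F AND T = false.
(i) proximate cause — met.
(ii) not open/obvious — holds.
(c): T AND T → true.
(1): F OR F OR T → true.
(2) commercial use — satisfied.
(3) exclusive control — met.
Overall: T AND T AND T → true.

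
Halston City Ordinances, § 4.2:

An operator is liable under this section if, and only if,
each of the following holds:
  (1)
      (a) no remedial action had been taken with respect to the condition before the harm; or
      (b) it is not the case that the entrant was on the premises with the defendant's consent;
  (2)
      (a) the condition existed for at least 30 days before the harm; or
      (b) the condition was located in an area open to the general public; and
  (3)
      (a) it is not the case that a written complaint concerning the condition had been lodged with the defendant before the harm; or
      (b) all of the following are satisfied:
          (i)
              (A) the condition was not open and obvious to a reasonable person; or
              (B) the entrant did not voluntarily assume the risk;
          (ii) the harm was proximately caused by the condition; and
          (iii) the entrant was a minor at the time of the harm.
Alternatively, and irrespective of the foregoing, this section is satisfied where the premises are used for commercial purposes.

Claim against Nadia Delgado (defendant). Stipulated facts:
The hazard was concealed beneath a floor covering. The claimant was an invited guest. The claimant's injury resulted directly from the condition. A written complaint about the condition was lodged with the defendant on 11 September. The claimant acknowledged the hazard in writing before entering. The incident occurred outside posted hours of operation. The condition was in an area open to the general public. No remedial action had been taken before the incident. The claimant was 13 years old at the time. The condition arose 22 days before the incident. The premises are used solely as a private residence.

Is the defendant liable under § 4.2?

Yes — liable.

(a) no remedial action — satisfied.
(b) not (consent to enter) — not met.
So (1) is satisfied (T OR F).
(a) condition ≥30 days old — not satisfied.
(b) public area — holds.
(2) = F OR T = true.
(a) not (complaint lodged) — not met.
(A) not open/obvious — satisfied.
(B) no assumed risk — not satisfied.
(i): T OR F → true.
(ii) proximate cause — met.
(iii) entrant a minor — satisfied.
(b) = T AND T AND T = true.
So (3) is satisfied (F OR T).
Overall = T AND T AND T = true.
Exception (commercial use) — not satisfied.
Result: main true OR exception false → true.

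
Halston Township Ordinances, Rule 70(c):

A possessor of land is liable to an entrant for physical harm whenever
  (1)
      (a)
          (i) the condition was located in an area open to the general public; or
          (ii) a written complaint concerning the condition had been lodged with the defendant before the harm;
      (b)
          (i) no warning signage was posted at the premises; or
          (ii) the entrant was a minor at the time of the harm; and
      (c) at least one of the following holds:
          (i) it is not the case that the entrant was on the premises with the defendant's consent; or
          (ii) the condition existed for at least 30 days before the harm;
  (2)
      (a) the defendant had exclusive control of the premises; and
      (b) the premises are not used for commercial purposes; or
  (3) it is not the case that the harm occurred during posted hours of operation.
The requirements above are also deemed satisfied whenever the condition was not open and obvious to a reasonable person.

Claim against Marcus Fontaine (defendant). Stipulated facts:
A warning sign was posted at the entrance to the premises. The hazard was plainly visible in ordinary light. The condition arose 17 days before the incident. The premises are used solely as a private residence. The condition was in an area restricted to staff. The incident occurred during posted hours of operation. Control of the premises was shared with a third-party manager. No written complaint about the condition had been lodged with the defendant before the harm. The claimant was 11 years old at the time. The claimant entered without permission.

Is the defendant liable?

No — not liable.

(i) public area — fails.
(ii) complaint lodged — not satisfied.
(a): F OR F → false.
(i) no signage posted — not satisfied.
(ii) entrant a minor — met.
(b) = F OR T = true.
(i) not (consent to enter) — holds.
(ii) condition ≥30 days old — not satisfied.
So (c) is satisfied (T OR F).
(1): F AND T AND T → false.
(a) exclusive control — fails.
(b) not (commercial use) — holds.
(2) = F AND T = false.
(3) not (during posted hours) — fails.
Overall = F OR F OR F = false.
Exception (not open/obvious) — not satisfied.
Result: main false OR exception false → false.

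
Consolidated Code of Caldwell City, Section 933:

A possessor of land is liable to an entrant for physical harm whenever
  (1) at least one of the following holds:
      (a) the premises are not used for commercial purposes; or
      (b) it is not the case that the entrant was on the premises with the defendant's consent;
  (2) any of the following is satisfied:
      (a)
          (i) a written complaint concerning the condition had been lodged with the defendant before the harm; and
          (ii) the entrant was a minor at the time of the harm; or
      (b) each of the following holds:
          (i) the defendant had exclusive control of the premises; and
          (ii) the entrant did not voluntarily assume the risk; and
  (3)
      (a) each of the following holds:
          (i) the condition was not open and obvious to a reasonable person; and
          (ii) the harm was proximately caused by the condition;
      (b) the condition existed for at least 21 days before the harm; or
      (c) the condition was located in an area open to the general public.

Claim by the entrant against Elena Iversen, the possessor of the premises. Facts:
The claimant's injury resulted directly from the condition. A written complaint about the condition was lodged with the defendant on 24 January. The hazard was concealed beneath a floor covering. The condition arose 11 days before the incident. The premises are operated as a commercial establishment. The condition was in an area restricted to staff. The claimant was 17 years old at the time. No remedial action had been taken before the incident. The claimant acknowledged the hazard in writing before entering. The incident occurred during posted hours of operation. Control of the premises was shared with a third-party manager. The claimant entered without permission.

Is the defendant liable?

Yes — liable.

(a) not (commercial use) — fails.
(b) not (consent to enter) — met.
(1) = F OR T = true.
(i) complaint lodged — satisfied.
(ii) entrant a minor — met.
So (a) is satisfied (T AND T).
(i) exclusive control — fails.
(ii) no assumed risk — not met.
So (b) is not satisfied (F AND F).
So (2) is satisfied (T OR F).
(i) not open/obvious — met.
(ii) proximate cause — satisfied.
(a): T AND T → true.
(b) condition ≥21 days old — fails.
(c) public area — fails.
(3) = T OR F OR F = true.
So Overall is satisfied (T AND T AND T).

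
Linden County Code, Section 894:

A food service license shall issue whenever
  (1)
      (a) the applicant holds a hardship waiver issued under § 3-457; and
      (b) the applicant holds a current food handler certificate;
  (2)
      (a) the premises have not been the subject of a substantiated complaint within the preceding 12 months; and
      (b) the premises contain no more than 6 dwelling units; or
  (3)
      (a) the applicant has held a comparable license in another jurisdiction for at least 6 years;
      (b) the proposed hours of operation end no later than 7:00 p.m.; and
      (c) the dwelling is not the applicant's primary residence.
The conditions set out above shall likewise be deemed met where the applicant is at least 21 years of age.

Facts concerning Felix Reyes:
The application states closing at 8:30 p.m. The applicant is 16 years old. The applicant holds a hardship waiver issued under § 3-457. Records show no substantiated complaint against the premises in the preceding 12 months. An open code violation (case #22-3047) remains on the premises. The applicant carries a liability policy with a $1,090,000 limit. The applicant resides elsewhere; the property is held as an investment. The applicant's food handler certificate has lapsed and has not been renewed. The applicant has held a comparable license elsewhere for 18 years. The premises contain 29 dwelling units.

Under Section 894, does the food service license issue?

(a) hardship waiver — met.
(b) food handler cert. — not met.
(1) = T AND F = false.
(a) no complaint in 12 mo. — satisfied.
(b) ≤ 6 units — not met.
(2): T AND F → false.
(a) prior license ≥ 6 yr — met.
(b) closes by 7 p.m. — fails.
(c) not (primary residence) — holds.
So (3) is not satisfied (T AND F AND T).
Overall = F OR F OR F = false.
Exception (age ≥ 21) — not satisfied.
Result: main false OR exception false → false.

No — denied.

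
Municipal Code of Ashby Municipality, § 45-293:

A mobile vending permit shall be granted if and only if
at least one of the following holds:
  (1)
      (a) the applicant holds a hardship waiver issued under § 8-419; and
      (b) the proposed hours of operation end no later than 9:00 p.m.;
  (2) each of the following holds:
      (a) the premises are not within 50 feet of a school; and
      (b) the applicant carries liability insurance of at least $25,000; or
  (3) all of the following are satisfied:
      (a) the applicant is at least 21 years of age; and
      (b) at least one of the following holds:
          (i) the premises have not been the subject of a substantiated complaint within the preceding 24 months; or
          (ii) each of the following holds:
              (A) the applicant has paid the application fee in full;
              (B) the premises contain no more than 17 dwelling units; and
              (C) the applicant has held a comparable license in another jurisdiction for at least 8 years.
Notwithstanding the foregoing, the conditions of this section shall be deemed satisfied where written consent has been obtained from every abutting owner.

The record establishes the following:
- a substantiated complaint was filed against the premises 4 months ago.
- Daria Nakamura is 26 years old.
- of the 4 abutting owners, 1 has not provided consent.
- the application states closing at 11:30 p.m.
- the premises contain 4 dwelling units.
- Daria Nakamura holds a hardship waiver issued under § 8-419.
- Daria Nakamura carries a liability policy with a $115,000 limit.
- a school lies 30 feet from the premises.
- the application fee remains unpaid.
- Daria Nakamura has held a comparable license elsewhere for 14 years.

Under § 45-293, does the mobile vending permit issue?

No — denied.

(a) hardship waiver — holds.
(b) closes by 9 p.m. — not met.
So (1) is not satisfied (T AND F).
(a) ≥50 ft from school — not satisfied.
(b) insurance ≥ $25,000 — holds.
So (2) is not satisfied (F AND T).
(a) age ≥ 21 — satisfied.
(i) no complaint in 24 mo. — not satisfied.
(A) fee paid — not met.
(B) ≤ 17 units — satisfied.
(C) prior license ≥ 8 yr — satisfied.
(ii) = F AND T AND T = false.
(b): F OR F → false.
(3) = T AND F = false.
Overall = F OR F OR F = false.
Exception (all abutters consent) — not satisfied.
Result: main false OR exception false → false.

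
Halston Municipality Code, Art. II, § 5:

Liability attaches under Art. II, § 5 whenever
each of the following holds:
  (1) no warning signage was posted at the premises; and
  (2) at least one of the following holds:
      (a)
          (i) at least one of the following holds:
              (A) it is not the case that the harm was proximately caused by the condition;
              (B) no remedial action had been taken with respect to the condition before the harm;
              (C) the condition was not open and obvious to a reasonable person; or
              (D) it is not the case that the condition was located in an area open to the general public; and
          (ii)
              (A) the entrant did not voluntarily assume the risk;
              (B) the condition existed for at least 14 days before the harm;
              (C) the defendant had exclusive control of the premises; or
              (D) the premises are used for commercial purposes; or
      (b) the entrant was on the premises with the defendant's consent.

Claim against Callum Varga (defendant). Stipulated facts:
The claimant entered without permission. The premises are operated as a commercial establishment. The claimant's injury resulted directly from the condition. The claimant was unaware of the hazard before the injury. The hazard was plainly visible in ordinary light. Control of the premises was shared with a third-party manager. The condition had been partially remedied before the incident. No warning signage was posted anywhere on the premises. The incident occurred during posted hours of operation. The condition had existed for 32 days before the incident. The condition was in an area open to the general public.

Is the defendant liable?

No — not liable.

(1) no signage posted — met.
(A) not (proximate cause) — not satisfied.
(B) no remedial action — not met.
(C) not open/obvious — fails.
(D) not (public area) — fails.
(i): F OR F OR F OR F → false.
(A) no assumed risk — satisfied.
(B) condition ≥14 days old — satisfied.
(C) exclusive control — not satisfied.
(D) commercial use — met.
(ii): T OR T OR F OR T → true.
(a): F AND T → false.
(b) consent to enter — not met.
(2): F OR F → false.
Overall = T AND F = false.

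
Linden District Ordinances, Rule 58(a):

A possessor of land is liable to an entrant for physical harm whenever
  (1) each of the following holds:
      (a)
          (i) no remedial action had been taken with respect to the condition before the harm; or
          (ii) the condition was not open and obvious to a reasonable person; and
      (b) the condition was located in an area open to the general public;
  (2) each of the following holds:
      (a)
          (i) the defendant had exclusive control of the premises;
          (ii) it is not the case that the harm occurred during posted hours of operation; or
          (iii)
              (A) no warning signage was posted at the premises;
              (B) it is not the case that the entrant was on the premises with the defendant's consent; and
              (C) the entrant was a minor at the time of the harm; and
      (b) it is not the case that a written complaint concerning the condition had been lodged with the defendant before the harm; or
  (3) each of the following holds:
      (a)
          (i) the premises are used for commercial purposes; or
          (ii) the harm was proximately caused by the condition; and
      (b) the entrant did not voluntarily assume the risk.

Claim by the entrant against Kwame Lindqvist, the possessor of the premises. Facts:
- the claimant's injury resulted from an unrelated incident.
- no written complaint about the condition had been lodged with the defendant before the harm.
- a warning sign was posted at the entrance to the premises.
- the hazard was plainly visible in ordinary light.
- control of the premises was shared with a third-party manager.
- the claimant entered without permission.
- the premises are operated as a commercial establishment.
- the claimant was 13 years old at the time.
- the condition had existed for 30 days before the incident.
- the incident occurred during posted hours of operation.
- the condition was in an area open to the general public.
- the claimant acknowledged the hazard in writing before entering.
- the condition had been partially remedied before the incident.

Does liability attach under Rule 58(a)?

No — not liable.

(i) no remedial action — not met.
(ii) not open/obvious — not met.
(a): F OR F → false.
(b) public area — met.
So (1) is not satisfied (F AND T).
(i) exclusive control — fails.
(ii) not (during posted hours) — not satisfied.
(A) no signage posted — fails.
(B) not (consent to enter) — holds.
(C) entrant a minor — satisfied.
(iii) = F AND T AND T = false.
(a) = F OR F OR F = false.
(b) not (complaint lodged) — satisfied.
(2) = F AND T = false.
(i) commercial use — holds.
(ii) proximate cause — not met.
So (a) is satisfied (T OR F).
(b) no assumed risk — fails.
So (3) is not satisfied (T AND F).
So Overall is not satisfied (F OR F OR F).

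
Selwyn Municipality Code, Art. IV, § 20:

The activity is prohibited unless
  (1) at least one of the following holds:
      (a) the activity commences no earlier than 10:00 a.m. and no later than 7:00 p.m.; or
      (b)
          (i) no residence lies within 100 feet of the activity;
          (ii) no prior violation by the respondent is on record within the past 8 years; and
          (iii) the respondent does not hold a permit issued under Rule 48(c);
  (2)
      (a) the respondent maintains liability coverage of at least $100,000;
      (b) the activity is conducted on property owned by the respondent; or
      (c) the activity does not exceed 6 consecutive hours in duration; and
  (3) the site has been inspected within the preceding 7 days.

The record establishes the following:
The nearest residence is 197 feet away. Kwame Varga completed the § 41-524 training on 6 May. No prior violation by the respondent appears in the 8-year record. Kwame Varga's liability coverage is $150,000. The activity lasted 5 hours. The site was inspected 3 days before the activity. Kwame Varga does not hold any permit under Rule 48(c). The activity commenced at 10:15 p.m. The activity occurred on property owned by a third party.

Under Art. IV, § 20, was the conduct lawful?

(a) start within hours — fails.
(i) no residence in 100 ft — met.
(ii) no prior violation — met.
(iii) not (holds permit) — holds.
(b) = T AND T AND T = true.
(1): F OR T → true.
(a) coverage ≥ $100,000 — satisfied.
(b) own property — not satisfied.
(c) ≤ 6 hrs duration — met.
(2) = T OR F OR T = true.
(3) site inspected — satisfied.
So Overall is satisfied (T AND T AND T).

Yes — lawful.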